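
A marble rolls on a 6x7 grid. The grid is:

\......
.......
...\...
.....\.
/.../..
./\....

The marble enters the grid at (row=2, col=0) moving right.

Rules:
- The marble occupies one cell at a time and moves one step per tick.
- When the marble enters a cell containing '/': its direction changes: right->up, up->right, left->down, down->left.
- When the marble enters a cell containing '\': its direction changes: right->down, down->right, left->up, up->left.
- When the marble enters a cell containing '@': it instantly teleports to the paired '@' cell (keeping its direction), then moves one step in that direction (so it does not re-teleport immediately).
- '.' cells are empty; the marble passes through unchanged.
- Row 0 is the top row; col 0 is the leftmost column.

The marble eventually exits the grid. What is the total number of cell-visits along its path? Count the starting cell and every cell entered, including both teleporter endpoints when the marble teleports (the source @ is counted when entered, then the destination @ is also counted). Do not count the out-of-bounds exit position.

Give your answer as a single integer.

Step 1: enter (2,0), '.' pass, move right to (2,1)
Step 2: enter (2,1), '.' pass, move right to (2,2)
Step 3: enter (2,2), '.' pass, move right to (2,3)
Step 4: enter (2,3), '\' deflects right->down, move down to (3,3)
Step 5: enter (3,3), '.' pass, move down to (4,3)
Step 6: enter (4,3), '.' pass, move down to (5,3)
Step 7: enter (5,3), '.' pass, move down to (6,3)
Step 8: at (6,3) — EXIT via bottom edge, pos 3
Path length (cell visits): 7

Answer: 7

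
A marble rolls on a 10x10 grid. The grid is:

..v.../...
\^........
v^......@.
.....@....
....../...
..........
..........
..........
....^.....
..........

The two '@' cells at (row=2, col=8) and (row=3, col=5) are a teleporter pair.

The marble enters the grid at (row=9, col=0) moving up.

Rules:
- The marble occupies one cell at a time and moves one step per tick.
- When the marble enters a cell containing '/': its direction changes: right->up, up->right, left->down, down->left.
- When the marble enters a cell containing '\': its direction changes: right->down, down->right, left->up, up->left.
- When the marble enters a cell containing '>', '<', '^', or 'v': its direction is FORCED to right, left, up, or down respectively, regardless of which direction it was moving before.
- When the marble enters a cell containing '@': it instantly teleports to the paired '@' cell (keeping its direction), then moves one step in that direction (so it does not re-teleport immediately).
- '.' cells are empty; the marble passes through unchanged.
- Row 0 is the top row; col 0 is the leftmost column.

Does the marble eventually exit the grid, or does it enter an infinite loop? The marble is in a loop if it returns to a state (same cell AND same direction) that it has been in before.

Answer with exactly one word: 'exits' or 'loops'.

Answer: exits

Derivation:
Step 1: enter (9,0), '.' pass, move up to (8,0)
Step 2: enter (8,0), '.' pass, move up to (7,0)
Step 3: enter (7,0), '.' pass, move up to (6,0)
Step 4: enter (6,0), '.' pass, move up to (5,0)
Step 5: enter (5,0), '.' pass, move up to (4,0)
Step 6: enter (4,0), '.' pass, move up to (3,0)
Step 7: enter (3,0), '.' pass, move up to (2,0)
Step 8: enter (2,0), 'v' forces up->down, move down to (3,0)
Step 9: enter (3,0), '.' pass, move down to (4,0)
Step 10: enter (4,0), '.' pass, move down to (5,0)
Step 11: enter (5,0), '.' pass, move down to (6,0)
Step 12: enter (6,0), '.' pass, move down to (7,0)
Step 13: enter (7,0), '.' pass, move down to (8,0)
Step 14: enter (8,0), '.' pass, move down to (9,0)
Step 15: enter (9,0), '.' pass, move down to (10,0)
Step 16: at (10,0) — EXIT via bottom edge, pos 0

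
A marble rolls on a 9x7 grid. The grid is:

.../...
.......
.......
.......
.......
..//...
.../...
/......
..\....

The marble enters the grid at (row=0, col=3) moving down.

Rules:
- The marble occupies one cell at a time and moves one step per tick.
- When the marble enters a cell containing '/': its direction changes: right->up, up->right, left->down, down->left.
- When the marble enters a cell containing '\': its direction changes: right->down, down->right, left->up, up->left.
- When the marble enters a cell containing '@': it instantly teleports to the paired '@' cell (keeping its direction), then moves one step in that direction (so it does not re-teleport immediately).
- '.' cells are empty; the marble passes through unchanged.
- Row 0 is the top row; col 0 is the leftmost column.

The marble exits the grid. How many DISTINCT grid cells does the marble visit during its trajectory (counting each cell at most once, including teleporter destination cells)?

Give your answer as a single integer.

Answer: 4

Derivation:
Step 1: enter (0,3), '/' deflects down->left, move left to (0,2)
Step 2: enter (0,2), '.' pass, move left to (0,1)
Step 3: enter (0,1), '.' pass, move left to (0,0)
Step 4: enter (0,0), '.' pass, move left to (0,-1)
Step 5: at (0,-1) — EXIT via left edge, pos 0
Distinct cells visited: 4 (path length 4)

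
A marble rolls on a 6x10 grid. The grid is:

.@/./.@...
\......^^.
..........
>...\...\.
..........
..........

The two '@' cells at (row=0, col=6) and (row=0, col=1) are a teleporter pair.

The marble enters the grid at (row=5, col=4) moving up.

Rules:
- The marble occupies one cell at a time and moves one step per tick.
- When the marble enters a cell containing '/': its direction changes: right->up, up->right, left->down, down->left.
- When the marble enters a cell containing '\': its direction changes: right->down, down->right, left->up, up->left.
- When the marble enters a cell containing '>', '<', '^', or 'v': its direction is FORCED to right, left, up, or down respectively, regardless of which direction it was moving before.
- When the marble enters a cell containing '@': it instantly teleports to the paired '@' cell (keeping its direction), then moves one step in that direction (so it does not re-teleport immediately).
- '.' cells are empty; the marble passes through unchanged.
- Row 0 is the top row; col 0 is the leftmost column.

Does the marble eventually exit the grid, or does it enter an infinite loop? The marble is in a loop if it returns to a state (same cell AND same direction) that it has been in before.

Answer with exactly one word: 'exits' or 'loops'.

Answer: exits

Derivation:
Step 1: enter (5,4), '.' pass, move up to (4,4)
Step 2: enter (4,4), '.' pass, move up to (3,4)
Step 3: enter (3,4), '\' deflects up->left, move left to (3,3)
Step 4: enter (3,3), '.' pass, move left to (3,2)
Step 5: enter (3,2), '.' pass, move left to (3,1)
Step 6: enter (3,1), '.' pass, move left to (3,0)
Step 7: enter (3,0), '>' forces left->right, move right to (3,1)
Step 8: enter (3,1), '.' pass, move right to (3,2)
Step 9: enter (3,2), '.' pass, move right to (3,3)
Step 10: enter (3,3), '.' pass, move right to (3,4)
Step 11: enter (3,4), '\' deflects right->down, move down to (4,4)
Step 12: enter (4,4), '.' pass, move down to (5,4)
Step 13: enter (5,4), '.' pass, move down to (6,4)
Step 14: at (6,4) — EXIT via bottom edge, pos 4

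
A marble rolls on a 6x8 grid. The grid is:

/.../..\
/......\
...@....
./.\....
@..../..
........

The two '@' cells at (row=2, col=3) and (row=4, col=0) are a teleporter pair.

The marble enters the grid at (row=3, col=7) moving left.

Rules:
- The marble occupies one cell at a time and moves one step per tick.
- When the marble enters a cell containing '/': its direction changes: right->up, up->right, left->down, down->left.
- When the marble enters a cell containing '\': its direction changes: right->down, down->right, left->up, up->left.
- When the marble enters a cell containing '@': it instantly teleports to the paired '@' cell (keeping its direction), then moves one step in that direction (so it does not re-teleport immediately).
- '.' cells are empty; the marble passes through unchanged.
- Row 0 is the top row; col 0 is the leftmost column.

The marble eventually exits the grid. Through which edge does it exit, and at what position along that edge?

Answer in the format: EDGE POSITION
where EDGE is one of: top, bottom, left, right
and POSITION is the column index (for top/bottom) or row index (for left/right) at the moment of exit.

Step 1: enter (3,7), '.' pass, move left to (3,6)
Step 2: enter (3,6), '.' pass, move left to (3,5)
Step 3: enter (3,5), '.' pass, move left to (3,4)
Step 4: enter (3,4), '.' pass, move left to (3,3)
Step 5: enter (3,3), '\' deflects left->up, move up to (2,3)
Step 6: enter (2,3), '@' teleport (2,3)->(4,0), also enter (4,0), move up to (3,0)
Step 7: enter (3,0), '.' pass, move up to (2,0)
Step 8: enter (2,0), '.' pass, move up to (1,0)
Step 9: enter (1,0), '/' deflects up->right, move right to (1,1)
Step 10: enter (1,1), '.' pass, move right to (1,2)
Step 11: enter (1,2), '.' pass, move right to (1,3)
Step 12: enter (1,3), '.' pass, move right to (1,4)
Step 13: enter (1,4), '.' pass, move right to (1,5)
Step 14: enter (1,5), '.' pass, move right to (1,6)
Step 15: enter (1,6), '.' pass, move right to (1,7)
Step 16: enter (1,7), '\' deflects right->down, move down to (2,7)
Step 17: enter (2,7), '.' pass, move down to (3,7)
Step 18: enter (3,7), '.' pass, move down to (4,7)
Step 19: enter (4,7), '.' pass, move down to (5,7)
Step 20: enter (5,7), '.' pass, move down to (6,7)
Step 21: at (6,7) — EXIT via bottom edge, pos 7

Answer: bottom 7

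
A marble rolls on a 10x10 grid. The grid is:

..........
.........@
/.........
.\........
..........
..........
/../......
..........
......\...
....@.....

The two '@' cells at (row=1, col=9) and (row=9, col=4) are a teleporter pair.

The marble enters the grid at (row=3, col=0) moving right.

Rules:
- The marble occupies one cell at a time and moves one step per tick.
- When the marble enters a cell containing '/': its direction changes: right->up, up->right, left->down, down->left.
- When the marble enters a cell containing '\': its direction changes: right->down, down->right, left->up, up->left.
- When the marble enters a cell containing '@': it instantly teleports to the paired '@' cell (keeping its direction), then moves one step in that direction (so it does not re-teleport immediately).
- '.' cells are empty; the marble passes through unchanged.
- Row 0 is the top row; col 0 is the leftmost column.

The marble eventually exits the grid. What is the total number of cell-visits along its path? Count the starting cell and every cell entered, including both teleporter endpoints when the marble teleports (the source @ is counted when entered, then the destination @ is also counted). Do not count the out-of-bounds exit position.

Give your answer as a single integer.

Step 1: enter (3,0), '.' pass, move right to (3,1)
Step 2: enter (3,1), '\' deflects right->down, move down to (4,1)
Step 3: enter (4,1), '.' pass, move down to (5,1)
Step 4: enter (5,1), '.' pass, move down to (6,1)
Step 5: enter (6,1), '.' pass, move down to (7,1)
Step 6: enter (7,1), '.' pass, move down to (8,1)
Step 7: enter (8,1), '.' pass, move down to (9,1)
Step 8: enter (9,1), '.' pass, move down to (10,1)
Step 9: at (10,1) — EXIT via bottom edge, pos 1
Path length (cell visits): 8

Answer: 8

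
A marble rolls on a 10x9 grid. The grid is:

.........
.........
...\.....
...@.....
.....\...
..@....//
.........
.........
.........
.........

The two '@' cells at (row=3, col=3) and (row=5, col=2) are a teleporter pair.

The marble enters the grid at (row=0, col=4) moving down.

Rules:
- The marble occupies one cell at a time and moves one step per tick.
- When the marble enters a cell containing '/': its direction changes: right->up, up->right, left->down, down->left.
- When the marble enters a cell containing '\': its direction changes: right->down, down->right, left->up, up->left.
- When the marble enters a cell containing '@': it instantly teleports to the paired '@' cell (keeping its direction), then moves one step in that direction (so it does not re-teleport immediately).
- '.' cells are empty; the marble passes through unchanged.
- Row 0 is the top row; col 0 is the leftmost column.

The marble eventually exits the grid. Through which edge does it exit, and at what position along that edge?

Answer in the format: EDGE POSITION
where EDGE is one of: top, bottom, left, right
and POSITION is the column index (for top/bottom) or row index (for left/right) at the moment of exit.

Answer: bottom 4

Derivation:
Step 1: enter (0,4), '.' pass, move down to (1,4)
Step 2: enter (1,4), '.' pass, move down to (2,4)
Step 3: enter (2,4), '.' pass, move down to (3,4)
Step 4: enter (3,4), '.' pass, move down to (4,4)
Step 5: enter (4,4), '.' pass, move down to (5,4)
Step 6: enter (5,4), '.' pass, move down to (6,4)
Step 7: enter (6,4), '.' pass, move down to (7,4)
Step 8: enter (7,4), '.' pass, move down to (8,4)
Step 9: enter (8,4), '.' pass, move down to (9,4)
Step 10: enter (9,4), '.' pass, move down to (10,4)
Step 11: at (10,4) — EXIT via bottom edge, pos 4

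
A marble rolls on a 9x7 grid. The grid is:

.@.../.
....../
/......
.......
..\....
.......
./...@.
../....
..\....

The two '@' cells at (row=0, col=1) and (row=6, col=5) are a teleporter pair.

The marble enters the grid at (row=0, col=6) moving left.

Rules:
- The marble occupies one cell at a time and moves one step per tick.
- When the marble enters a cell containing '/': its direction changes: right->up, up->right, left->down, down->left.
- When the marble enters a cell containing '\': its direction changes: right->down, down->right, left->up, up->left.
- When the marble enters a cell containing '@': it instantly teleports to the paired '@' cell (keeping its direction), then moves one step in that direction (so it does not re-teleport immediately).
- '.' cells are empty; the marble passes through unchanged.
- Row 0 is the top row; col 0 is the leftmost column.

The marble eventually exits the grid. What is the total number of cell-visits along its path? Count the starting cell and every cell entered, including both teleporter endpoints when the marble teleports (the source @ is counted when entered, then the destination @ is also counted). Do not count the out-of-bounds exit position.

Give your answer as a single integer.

Answer: 16

Derivation:
Step 1: enter (0,6), '.' pass, move left to (0,5)
Step 2: enter (0,5), '/' deflects left->down, move down to (1,5)
Step 3: enter (1,5), '.' pass, move down to (2,5)
Step 4: enter (2,5), '.' pass, move down to (3,5)
Step 5: enter (3,5), '.' pass, move down to (4,5)
Step 6: enter (4,5), '.' pass, move down to (5,5)
Step 7: enter (5,5), '.' pass, move down to (6,5)
Step 8: enter (6,5), '@' teleport (6,5)->(0,1), also enter (0,1), move down to (1,1)
Step 9: enter (1,1), '.' pass, move down to (2,1)
Step 10: enter (2,1), '.' pass, move down to (3,1)
Step 11: enter (3,1), '.' pass, move down to (4,1)
Step 12: enter (4,1), '.' pass, move down to (5,1)
Step 13: enter (5,1), '.' pass, move down to (6,1)
Step 14: enter (6,1), '/' deflects down->left, move left to (6,0)
Step 15: enter (6,0), '.' pass, move left to (6,-1)
Step 16: at (6,-1) — EXIT via left edge, pos 6
Path length (cell visits): 16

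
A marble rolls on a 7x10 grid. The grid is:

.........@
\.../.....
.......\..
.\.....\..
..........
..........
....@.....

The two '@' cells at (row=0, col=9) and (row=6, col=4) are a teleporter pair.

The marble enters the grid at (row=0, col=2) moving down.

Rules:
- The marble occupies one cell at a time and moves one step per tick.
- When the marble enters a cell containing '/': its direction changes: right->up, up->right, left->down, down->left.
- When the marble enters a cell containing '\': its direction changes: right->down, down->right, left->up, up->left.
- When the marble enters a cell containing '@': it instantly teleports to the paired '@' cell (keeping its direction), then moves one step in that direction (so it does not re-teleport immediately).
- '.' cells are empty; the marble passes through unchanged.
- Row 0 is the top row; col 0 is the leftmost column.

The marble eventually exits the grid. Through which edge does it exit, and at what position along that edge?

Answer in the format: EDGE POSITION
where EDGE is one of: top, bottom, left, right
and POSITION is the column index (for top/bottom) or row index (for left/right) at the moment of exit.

Answer: bottom 2

Derivation:
Step 1: enter (0,2), '.' pass, move down to (1,2)
Step 2: enter (1,2), '.' pass, move down to (2,2)
Step 3: enter (2,2), '.' pass, move down to (3,2)
Step 4: enter (3,2), '.' pass, move down to (4,2)
Step 5: enter (4,2), '.' pass, move down to (5,2)
Step 6: enter (5,2), '.' pass, move down to (6,2)
Step 7: enter (6,2), '.' pass, move down to (7,2)
Step 8: at (7,2) — EXIT via bottom edge, pos 2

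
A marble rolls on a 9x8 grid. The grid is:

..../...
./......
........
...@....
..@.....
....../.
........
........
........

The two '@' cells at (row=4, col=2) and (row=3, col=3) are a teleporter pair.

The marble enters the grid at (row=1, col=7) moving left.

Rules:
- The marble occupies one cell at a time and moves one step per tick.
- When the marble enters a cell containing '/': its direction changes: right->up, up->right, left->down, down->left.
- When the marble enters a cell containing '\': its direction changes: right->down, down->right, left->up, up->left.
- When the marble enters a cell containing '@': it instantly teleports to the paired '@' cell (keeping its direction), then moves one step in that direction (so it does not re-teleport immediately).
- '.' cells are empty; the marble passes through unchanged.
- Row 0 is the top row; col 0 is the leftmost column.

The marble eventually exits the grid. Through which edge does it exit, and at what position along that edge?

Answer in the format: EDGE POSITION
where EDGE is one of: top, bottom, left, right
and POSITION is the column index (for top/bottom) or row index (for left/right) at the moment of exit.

Step 1: enter (1,7), '.' pass, move left to (1,6)
Step 2: enter (1,6), '.' pass, move left to (1,5)
Step 3: enter (1,5), '.' pass, move left to (1,4)
Step 4: enter (1,4), '.' pass, move left to (1,3)
Step 5: enter (1,3), '.' pass, move left to (1,2)
Step 6: enter (1,2), '.' pass, move left to (1,1)
Step 7: enter (1,1), '/' deflects left->down, move down to (2,1)
Step 8: enter (2,1), '.' pass, move down to (3,1)
Step 9: enter (3,1), '.' pass, move down to (4,1)
Step 10: enter (4,1), '.' pass, move down to (5,1)
Step 11: enter (5,1), '.' pass, move down to (6,1)
Step 12: enter (6,1), '.' pass, move down to (7,1)
Step 13: enter (7,1), '.' pass, move down to (8,1)
Step 14: enter (8,1), '.' pass, move down to (9,1)
Step 15: at (9,1) — EXIT via bottom edge, pos 1

Answer: bottom 1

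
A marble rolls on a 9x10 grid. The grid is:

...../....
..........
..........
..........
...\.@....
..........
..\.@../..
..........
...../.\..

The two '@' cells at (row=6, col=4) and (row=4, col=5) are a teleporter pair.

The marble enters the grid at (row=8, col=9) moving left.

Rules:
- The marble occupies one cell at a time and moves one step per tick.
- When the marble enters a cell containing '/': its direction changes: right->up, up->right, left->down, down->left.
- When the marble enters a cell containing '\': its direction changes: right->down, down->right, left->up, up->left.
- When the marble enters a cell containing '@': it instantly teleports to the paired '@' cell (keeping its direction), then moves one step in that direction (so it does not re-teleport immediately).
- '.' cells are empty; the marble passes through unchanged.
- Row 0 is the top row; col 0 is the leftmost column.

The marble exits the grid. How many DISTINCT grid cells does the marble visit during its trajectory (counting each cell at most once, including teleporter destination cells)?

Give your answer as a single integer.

Step 1: enter (8,9), '.' pass, move left to (8,8)
Step 2: enter (8,8), '.' pass, move left to (8,7)
Step 3: enter (8,7), '\' deflects left->up, move up to (7,7)
Step 4: enter (7,7), '.' pass, move up to (6,7)
Step 5: enter (6,7), '/' deflects up->right, move right to (6,8)
Step 6: enter (6,8), '.' pass, move right to (6,9)
Step 7: enter (6,9), '.' pass, move right to (6,10)
Step 8: at (6,10) — EXIT via right edge, pos 6
Distinct cells visited: 7 (path length 7)

Answer: 7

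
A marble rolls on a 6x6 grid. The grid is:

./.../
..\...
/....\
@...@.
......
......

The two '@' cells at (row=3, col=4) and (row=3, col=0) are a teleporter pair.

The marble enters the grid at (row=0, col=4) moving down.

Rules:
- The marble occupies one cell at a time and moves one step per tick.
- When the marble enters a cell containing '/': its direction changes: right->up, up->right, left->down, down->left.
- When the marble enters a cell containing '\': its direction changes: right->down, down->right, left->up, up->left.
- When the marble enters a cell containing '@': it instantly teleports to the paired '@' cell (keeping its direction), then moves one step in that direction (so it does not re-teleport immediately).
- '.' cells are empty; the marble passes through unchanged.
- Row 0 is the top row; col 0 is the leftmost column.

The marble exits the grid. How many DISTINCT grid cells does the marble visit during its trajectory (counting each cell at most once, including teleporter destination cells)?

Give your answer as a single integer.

Answer: 7

Derivation:
Step 1: enter (0,4), '.' pass, move down to (1,4)
Step 2: enter (1,4), '.' pass, move down to (2,4)
Step 3: enter (2,4), '.' pass, move down to (3,4)
Step 4: enter (3,4), '@' teleport (3,4)->(3,0), also enter (3,0), move down to (4,0)
Step 5: enter (4,0), '.' pass, move down to (5,0)
Step 6: enter (5,0), '.' pass, move down to (6,0)
Step 7: at (6,0) — EXIT via bottom edge, pos 0
Distinct cells visited: 7 (path length 7)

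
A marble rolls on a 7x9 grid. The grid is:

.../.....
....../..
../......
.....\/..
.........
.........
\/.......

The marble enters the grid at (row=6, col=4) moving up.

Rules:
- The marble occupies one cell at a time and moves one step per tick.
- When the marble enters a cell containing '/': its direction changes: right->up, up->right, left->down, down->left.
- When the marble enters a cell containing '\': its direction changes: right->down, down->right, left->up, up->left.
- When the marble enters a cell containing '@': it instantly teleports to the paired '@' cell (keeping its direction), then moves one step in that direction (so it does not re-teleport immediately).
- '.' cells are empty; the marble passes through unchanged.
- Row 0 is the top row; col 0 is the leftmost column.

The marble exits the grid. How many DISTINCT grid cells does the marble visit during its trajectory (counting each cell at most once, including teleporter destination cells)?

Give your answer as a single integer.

Step 1: enter (6,4), '.' pass, move up to (5,4)
Step 2: enter (5,4), '.' pass, move up to (4,4)
Step 3: enter (4,4), '.' pass, move up to (3,4)
Step 4: enter (3,4), '.' pass, move up to (2,4)
Step 5: enter (2,4), '.' pass, move up to (1,4)
Step 6: enter (1,4), '.' pass, move up to (0,4)
Step 7: enter (0,4), '.' pass, move up to (-1,4)
Step 8: at (-1,4) — EXIT via top edge, pos 4
Distinct cells visited: 7 (path length 7)

Answer: 7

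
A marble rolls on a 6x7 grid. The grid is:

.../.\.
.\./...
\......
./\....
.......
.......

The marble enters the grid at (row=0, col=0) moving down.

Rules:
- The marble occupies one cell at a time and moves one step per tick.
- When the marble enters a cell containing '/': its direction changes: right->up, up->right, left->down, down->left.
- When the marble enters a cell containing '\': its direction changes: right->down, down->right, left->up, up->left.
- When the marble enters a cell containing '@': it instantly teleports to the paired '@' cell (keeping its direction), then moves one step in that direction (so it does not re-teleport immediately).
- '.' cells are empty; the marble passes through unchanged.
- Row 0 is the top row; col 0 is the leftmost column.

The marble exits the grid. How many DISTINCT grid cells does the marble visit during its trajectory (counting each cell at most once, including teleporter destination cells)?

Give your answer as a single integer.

Step 1: enter (0,0), '.' pass, move down to (1,0)
Step 2: enter (1,0), '.' pass, move down to (2,0)
Step 3: enter (2,0), '\' deflects down->right, move right to (2,1)
Step 4: enter (2,1), '.' pass, move right to (2,2)
Step 5: enter (2,2), '.' pass, move right to (2,3)
Step 6: enter (2,3), '.' pass, move right to (2,4)
Step 7: enter (2,4), '.' pass, move right to (2,5)
Step 8: enter (2,5), '.' pass, move right to (2,6)
Step 9: enter (2,6), '.' pass, move right to (2,7)
Step 10: at (2,7) — EXIT via right edge, pos 2
Distinct cells visited: 9 (path length 9)

Answer: 9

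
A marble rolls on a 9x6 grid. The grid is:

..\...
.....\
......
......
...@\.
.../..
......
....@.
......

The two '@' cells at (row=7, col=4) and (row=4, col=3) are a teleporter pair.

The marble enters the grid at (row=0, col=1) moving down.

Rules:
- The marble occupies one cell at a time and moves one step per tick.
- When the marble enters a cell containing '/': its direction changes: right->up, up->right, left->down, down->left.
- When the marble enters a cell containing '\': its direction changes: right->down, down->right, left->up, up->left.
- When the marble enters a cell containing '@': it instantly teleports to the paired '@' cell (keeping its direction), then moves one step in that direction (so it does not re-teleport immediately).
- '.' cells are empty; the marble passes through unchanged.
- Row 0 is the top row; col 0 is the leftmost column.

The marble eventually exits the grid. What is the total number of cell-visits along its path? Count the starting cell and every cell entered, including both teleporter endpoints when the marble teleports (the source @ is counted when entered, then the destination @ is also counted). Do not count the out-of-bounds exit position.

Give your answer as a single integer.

Answer: 9

Derivation:
Step 1: enter (0,1), '.' pass, move down to (1,1)
Step 2: enter (1,1), '.' pass, move down to (2,1)
Step 3: enter (2,1), '.' pass, move down to (3,1)
Step 4: enter (3,1), '.' pass, move down to (4,1)
Step 5: enter (4,1), '.' pass, move down to (5,1)
Step 6: enter (5,1), '.' pass, move down to (6,1)
Step 7: enter (6,1), '.' pass, move down to (7,1)
Step 8: enter (7,1), '.' pass, move down to (8,1)
Step 9: enter (8,1), '.' pass, move down to (9,1)
Step 10: at (9,1) — EXIT via bottom edge, pos 1
Path length (cell visits): 9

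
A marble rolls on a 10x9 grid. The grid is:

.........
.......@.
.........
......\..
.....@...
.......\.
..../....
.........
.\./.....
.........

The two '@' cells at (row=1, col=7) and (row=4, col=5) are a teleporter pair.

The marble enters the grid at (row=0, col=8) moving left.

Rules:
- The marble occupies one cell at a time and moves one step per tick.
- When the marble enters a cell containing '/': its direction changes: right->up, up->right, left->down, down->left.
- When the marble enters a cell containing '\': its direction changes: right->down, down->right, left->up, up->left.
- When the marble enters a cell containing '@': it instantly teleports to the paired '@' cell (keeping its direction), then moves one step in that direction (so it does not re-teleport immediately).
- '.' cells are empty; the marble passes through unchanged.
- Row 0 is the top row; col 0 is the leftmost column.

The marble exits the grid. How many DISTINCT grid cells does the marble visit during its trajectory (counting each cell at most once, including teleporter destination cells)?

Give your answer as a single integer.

Answer: 9

Derivation:
Step 1: enter (0,8), '.' pass, move left to (0,7)
Step 2: enter (0,7), '.' pass, move left to (0,6)
Step 3: enter (0,6), '.' pass, move left to (0,5)
Step 4: enter (0,5), '.' pass, move left to (0,4)
Step 5: enter (0,4), '.' pass, move left to (0,3)
Step 6: enter (0,3), '.' pass, move left to (0,2)
Step 7: enter (0,2), '.' pass, move left to (0,1)
Step 8: enter (0,1), '.' pass, move left to (0,0)
Step 9: enter (0,0), '.' pass, move left to (0,-1)
Step 10: at (0,-1) — EXIT via left edge, pos 0
Distinct cells visited: 9 (path length 9)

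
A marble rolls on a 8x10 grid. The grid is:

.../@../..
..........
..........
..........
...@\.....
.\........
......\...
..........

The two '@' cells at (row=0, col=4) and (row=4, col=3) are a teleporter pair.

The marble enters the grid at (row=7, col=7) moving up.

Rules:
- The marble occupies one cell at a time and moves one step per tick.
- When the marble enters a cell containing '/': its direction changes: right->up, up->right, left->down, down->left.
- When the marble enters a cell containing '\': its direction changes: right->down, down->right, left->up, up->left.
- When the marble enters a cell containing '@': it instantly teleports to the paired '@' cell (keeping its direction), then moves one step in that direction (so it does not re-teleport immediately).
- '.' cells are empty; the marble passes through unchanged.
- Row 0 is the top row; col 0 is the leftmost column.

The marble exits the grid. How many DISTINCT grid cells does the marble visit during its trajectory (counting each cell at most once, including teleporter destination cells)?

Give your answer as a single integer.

Answer: 10

Derivation:
Step 1: enter (7,7), '.' pass, move up to (6,7)
Step 2: enter (6,7), '.' pass, move up to (5,7)
Step 3: enter (5,7), '.' pass, move up to (4,7)
Step 4: enter (4,7), '.' pass, move up to (3,7)
Step 5: enter (3,7), '.' pass, move up to (2,7)
Step 6: enter (2,7), '.' pass, move up to (1,7)
Step 7: enter (1,7), '.' pass, move up to (0,7)
Step 8: enter (0,7), '/' deflects up->right, move right to (0,8)
Step 9: enter (0,8), '.' pass, move right to (0,9)
Step 10: enter (0,9), '.' pass, move right to (0,10)
Step 11: at (0,10) — EXIT via right edge, pos 0
Distinct cells visited: 10 (path length 10)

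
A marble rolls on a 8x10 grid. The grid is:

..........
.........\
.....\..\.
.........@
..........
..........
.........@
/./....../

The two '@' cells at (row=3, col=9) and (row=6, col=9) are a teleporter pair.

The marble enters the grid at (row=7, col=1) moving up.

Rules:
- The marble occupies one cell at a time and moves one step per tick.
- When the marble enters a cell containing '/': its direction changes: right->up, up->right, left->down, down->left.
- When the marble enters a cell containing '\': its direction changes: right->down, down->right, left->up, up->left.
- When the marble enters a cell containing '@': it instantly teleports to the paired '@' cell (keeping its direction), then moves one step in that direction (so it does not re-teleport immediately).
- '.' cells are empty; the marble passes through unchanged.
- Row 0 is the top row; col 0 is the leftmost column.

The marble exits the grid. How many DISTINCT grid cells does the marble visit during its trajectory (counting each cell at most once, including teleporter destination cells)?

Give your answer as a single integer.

Answer: 8

Derivation:
Step 1: enter (7,1), '.' pass, move up to (6,1)
Step 2: enter (6,1), '.' pass, move up to (5,1)
Step 3: enter (5,1), '.' pass, move up to (4,1)
Step 4: enter (4,1), '.' pass, move up to (3,1)
Step 5: enter (3,1), '.' pass, move up to (2,1)
Step 6: enter (2,1), '.' pass, move up to (1,1)
Step 7: enter (1,1), '.' pass, move up to (0,1)
Step 8: enter (0,1), '.' pass, move up to (-1,1)
Step 9: at (-1,1) — EXIT via top edge, pos 1
Distinct cells visited: 8 (path length 8)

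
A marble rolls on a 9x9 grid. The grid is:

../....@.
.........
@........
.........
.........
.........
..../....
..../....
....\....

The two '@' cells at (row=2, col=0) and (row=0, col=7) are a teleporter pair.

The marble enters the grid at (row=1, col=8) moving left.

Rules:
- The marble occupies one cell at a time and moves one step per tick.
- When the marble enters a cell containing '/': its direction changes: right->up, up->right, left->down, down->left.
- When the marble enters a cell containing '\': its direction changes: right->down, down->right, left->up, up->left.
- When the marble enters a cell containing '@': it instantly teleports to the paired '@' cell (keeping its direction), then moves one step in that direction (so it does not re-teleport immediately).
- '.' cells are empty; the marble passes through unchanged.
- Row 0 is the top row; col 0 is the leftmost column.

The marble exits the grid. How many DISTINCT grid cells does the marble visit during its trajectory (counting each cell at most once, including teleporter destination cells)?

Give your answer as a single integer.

Step 1: enter (1,8), '.' pass, move left to (1,7)
Step 2: enter (1,7), '.' pass, move left to (1,6)
Step 3: enter (1,6), '.' pass, move left to (1,5)
Step 4: enter (1,5), '.' pass, move left to (1,4)
Step 5: enter (1,4), '.' pass, move left to (1,3)
Step 6: enter (1,3), '.' pass, move left to (1,2)
Step 7: enter (1,2), '.' pass, move left to (1,1)
Step 8: enter (1,1), '.' pass, move left to (1,0)
Step 9: enter (1,0), '.' pass, move left to (1,-1)
Step 10: at (1,-1) — EXIT via left edge, pos 1
Distinct cells visited: 9 (path length 9)

Answer: 9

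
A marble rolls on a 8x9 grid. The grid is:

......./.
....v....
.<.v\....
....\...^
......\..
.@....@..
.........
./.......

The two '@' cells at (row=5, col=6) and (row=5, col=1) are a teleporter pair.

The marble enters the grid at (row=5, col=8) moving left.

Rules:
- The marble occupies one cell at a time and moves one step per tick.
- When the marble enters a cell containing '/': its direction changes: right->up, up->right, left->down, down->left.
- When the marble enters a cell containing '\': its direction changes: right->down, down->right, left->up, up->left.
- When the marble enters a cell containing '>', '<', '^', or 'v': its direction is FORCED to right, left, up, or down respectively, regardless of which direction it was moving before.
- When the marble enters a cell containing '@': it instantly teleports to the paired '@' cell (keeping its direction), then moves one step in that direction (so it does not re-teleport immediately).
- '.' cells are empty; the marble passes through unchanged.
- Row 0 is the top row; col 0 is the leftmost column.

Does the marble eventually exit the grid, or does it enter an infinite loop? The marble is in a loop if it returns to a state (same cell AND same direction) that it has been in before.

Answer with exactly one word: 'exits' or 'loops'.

Step 1: enter (5,8), '.' pass, move left to (5,7)
Step 2: enter (5,7), '.' pass, move left to (5,6)
Step 3: enter (5,6), '@' teleport (5,6)->(5,1), also enter (5,1), move left to (5,0)
Step 4: enter (5,0), '.' pass, move left to (5,-1)
Step 5: at (5,-1) — EXIT via left edge, pos 5

Answer: exits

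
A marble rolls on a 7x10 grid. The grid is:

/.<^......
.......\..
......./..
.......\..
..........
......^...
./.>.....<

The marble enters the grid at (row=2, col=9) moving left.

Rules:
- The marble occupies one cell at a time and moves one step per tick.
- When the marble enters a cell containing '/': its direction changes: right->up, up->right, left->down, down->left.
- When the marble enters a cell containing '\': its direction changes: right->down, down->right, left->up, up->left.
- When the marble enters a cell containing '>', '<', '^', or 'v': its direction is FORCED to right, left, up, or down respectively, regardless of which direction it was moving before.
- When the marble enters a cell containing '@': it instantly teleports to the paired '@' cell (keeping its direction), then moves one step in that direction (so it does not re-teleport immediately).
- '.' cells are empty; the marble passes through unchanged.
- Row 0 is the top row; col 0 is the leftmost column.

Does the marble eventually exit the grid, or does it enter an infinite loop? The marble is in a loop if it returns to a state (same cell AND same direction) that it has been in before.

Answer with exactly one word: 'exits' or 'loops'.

Answer: exits

Derivation:
Step 1: enter (2,9), '.' pass, move left to (2,8)
Step 2: enter (2,8), '.' pass, move left to (2,7)
Step 3: enter (2,7), '/' deflects left->down, move down to (3,7)
Step 4: enter (3,7), '\' deflects down->right, move right to (3,8)
Step 5: enter (3,8), '.' pass, move right to (3,9)
Step 6: enter (3,9), '.' pass, move right to (3,10)
Step 7: at (3,10) — EXIT via right edge, pos 3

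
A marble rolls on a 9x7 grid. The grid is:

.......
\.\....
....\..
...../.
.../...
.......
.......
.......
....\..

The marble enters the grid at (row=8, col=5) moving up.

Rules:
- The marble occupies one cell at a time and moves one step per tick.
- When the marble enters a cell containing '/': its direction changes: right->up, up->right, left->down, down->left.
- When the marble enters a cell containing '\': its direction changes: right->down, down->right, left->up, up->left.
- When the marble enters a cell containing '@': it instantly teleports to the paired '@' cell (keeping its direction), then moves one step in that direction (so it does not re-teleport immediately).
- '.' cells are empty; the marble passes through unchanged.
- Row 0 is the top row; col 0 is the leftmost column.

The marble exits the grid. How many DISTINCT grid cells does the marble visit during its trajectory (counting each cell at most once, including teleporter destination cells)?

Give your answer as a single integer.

Answer: 7

Derivation:
Step 1: enter (8,5), '.' pass, move up to (7,5)
Step 2: enter (7,5), '.' pass, move up to (6,5)
Step 3: enter (6,5), '.' pass, move up to (5,5)
Step 4: enter (5,5), '.' pass, move up to (4,5)
Step 5: enter (4,5), '.' pass, move up to (3,5)
Step 6: enter (3,5), '/' deflects up->right, move right to (3,6)
Step 7: enter (3,6), '.' pass, move right to (3,7)
Step 8: at (3,7) — EXIT via right edge, pos 3
Distinct cells visited: 7 (path length 7)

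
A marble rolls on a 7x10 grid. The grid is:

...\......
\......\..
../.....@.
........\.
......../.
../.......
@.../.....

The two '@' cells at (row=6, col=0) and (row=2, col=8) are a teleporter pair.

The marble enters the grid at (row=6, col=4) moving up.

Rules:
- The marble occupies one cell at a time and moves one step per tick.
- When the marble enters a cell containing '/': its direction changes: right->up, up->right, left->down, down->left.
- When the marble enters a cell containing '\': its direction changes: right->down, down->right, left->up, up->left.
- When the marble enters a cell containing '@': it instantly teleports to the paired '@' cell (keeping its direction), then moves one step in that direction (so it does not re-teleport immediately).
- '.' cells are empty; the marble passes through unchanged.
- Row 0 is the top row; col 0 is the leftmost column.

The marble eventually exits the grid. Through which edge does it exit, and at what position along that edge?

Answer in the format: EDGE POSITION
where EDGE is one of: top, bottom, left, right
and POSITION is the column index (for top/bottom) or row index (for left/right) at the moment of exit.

Step 1: enter (6,4), '/' deflects up->right, move right to (6,5)
Step 2: enter (6,5), '.' pass, move right to (6,6)
Step 3: enter (6,6), '.' pass, move right to (6,7)
Step 4: enter (6,7), '.' pass, move right to (6,8)
Step 5: enter (6,8), '.' pass, move right to (6,9)
Step 6: enter (6,9), '.' pass, move right to (6,10)
Step 7: at (6,10) — EXIT via right edge, pos 6

Answer: right 6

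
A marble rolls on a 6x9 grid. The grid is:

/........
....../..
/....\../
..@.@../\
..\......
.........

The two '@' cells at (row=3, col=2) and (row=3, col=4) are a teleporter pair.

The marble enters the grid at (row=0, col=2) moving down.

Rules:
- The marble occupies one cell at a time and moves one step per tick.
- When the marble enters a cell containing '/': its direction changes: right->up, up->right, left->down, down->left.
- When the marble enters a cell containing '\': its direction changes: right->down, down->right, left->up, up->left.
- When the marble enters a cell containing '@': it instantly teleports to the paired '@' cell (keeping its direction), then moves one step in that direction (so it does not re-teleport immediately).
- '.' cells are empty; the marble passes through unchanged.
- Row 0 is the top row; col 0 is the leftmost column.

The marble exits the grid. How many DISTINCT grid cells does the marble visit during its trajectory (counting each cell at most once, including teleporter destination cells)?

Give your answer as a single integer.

Step 1: enter (0,2), '.' pass, move down to (1,2)
Step 2: enter (1,2), '.' pass, move down to (2,2)
Step 3: enter (2,2), '.' pass, move down to (3,2)
Step 4: enter (3,2), '@' teleport (3,2)->(3,4), also enter (3,4), move down to (4,4)
Step 5: enter (4,4), '.' pass, move down to (5,4)
Step 6: enter (5,4), '.' pass, move down to (6,4)
Step 7: at (6,4) — EXIT via bottom edge, pos 4
Distinct cells visited: 7 (path length 7)

Answer: 7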